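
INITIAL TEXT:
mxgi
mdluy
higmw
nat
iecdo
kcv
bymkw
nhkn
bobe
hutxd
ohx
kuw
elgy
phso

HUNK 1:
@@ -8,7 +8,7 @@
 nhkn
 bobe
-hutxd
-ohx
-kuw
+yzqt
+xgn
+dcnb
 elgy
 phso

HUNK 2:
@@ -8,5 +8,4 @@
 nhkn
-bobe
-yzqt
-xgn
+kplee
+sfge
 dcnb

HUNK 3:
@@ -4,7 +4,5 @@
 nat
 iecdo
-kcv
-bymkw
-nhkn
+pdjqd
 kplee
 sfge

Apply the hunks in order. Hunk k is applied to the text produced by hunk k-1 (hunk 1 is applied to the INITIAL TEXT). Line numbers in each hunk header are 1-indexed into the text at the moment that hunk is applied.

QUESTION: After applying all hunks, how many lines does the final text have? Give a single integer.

Hunk 1: at line 8 remove [hutxd,ohx,kuw] add [yzqt,xgn,dcnb] -> 14 lines: mxgi mdluy higmw nat iecdo kcv bymkw nhkn bobe yzqt xgn dcnb elgy phso
Hunk 2: at line 8 remove [bobe,yzqt,xgn] add [kplee,sfge] -> 13 lines: mxgi mdluy higmw nat iecdo kcv bymkw nhkn kplee sfge dcnb elgy phso
Hunk 3: at line 4 remove [kcv,bymkw,nhkn] add [pdjqd] -> 11 lines: mxgi mdluy higmw nat iecdo pdjqd kplee sfge dcnb elgy phso
Final line count: 11

Answer: 11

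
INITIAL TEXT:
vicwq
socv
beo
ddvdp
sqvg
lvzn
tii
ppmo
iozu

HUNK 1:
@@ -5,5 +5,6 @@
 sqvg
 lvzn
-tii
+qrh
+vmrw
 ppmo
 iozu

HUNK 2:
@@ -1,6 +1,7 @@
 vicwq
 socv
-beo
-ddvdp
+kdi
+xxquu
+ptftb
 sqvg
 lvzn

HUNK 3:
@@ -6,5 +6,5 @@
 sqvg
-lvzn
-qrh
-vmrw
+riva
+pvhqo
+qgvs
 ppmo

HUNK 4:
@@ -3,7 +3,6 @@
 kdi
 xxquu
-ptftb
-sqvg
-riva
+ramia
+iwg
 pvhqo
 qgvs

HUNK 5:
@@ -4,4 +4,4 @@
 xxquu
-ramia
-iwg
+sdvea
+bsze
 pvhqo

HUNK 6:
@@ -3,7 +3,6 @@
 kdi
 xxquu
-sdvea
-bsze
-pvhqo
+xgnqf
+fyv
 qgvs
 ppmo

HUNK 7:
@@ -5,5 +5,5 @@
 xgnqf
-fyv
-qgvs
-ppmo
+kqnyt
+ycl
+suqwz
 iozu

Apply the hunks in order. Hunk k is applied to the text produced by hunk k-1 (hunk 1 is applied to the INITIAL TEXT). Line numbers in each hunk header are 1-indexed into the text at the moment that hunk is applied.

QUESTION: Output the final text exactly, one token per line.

Hunk 1: at line 5 remove [tii] add [qrh,vmrw] -> 10 lines: vicwq socv beo ddvdp sqvg lvzn qrh vmrw ppmo iozu
Hunk 2: at line 1 remove [beo,ddvdp] add [kdi,xxquu,ptftb] -> 11 lines: vicwq socv kdi xxquu ptftb sqvg lvzn qrh vmrw ppmo iozu
Hunk 3: at line 6 remove [lvzn,qrh,vmrw] add [riva,pvhqo,qgvs] -> 11 lines: vicwq socv kdi xxquu ptftb sqvg riva pvhqo qgvs ppmo iozu
Hunk 4: at line 3 remove [ptftb,sqvg,riva] add [ramia,iwg] -> 10 lines: vicwq socv kdi xxquu ramia iwg pvhqo qgvs ppmo iozu
Hunk 5: at line 4 remove [ramia,iwg] add [sdvea,bsze] -> 10 lines: vicwq socv kdi xxquu sdvea bsze pvhqo qgvs ppmo iozu
Hunk 6: at line 3 remove [sdvea,bsze,pvhqo] add [xgnqf,fyv] -> 9 lines: vicwq socv kdi xxquu xgnqf fyv qgvs ppmo iozu
Hunk 7: at line 5 remove [fyv,qgvs,ppmo] add [kqnyt,ycl,suqwz] -> 9 lines: vicwq socv kdi xxquu xgnqf kqnyt ycl suqwz iozu

Answer: vicwq
socv
kdi
xxquu
xgnqf
kqnyt
ycl
suqwz
iozu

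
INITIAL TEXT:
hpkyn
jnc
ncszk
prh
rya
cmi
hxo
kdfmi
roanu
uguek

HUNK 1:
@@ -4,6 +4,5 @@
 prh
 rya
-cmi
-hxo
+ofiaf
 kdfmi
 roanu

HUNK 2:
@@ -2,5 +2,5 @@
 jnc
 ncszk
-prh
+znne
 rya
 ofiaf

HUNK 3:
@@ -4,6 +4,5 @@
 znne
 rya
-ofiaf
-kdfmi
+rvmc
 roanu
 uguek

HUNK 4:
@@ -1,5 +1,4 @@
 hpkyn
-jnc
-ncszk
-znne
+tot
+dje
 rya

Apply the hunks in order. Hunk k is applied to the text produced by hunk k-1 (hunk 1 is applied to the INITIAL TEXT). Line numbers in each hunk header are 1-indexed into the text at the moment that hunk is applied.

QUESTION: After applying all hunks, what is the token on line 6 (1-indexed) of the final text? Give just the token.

Hunk 1: at line 4 remove [cmi,hxo] add [ofiaf] -> 9 lines: hpkyn jnc ncszk prh rya ofiaf kdfmi roanu uguek
Hunk 2: at line 2 remove [prh] add [znne] -> 9 lines: hpkyn jnc ncszk znne rya ofiaf kdfmi roanu uguek
Hunk 3: at line 4 remove [ofiaf,kdfmi] add [rvmc] -> 8 lines: hpkyn jnc ncszk znne rya rvmc roanu uguek
Hunk 4: at line 1 remove [jnc,ncszk,znne] add [tot,dje] -> 7 lines: hpkyn tot dje rya rvmc roanu uguek
Final line 6: roanu

Answer: roanu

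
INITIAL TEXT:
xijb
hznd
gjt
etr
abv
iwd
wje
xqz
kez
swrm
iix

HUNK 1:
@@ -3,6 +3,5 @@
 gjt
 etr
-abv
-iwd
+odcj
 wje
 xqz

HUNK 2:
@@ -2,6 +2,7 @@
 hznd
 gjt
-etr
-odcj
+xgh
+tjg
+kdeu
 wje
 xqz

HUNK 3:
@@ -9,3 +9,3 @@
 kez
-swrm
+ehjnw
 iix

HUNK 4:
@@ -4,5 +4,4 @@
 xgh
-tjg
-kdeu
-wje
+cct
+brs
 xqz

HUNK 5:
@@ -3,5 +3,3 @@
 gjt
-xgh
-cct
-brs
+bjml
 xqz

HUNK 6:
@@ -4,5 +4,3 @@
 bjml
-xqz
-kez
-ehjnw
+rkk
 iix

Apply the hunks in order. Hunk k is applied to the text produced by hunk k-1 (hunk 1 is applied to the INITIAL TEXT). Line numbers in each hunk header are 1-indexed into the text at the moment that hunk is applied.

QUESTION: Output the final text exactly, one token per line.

Hunk 1: at line 3 remove [abv,iwd] add [odcj] -> 10 lines: xijb hznd gjt etr odcj wje xqz kez swrm iix
Hunk 2: at line 2 remove [etr,odcj] add [xgh,tjg,kdeu] -> 11 lines: xijb hznd gjt xgh tjg kdeu wje xqz kez swrm iix
Hunk 3: at line 9 remove [swrm] add [ehjnw] -> 11 lines: xijb hznd gjt xgh tjg kdeu wje xqz kez ehjnw iix
Hunk 4: at line 4 remove [tjg,kdeu,wje] add [cct,brs] -> 10 lines: xijb hznd gjt xgh cct brs xqz kez ehjnw iix
Hunk 5: at line 3 remove [xgh,cct,brs] add [bjml] -> 8 lines: xijb hznd gjt bjml xqz kez ehjnw iix
Hunk 6: at line 4 remove [xqz,kez,ehjnw] add [rkk] -> 6 lines: xijb hznd gjt bjml rkk iix

Answer: xijb
hznd
gjt
bjml
rkk
iix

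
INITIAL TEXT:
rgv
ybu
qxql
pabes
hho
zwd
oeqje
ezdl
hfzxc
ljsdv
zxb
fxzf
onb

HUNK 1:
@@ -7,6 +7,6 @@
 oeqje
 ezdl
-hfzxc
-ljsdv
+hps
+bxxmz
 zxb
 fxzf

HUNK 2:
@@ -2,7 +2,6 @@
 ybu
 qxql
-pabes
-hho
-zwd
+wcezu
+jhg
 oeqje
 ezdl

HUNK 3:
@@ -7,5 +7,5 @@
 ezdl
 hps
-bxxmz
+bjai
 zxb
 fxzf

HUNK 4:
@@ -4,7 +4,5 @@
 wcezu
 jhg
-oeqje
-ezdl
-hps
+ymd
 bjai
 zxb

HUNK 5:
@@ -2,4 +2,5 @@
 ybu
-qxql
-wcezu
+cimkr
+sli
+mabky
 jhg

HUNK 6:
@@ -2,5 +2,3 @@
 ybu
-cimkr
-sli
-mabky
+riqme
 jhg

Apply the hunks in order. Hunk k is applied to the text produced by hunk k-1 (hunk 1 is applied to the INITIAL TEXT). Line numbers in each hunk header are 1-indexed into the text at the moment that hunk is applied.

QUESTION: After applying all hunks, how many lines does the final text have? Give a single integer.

Answer: 9

Derivation:
Hunk 1: at line 7 remove [hfzxc,ljsdv] add [hps,bxxmz] -> 13 lines: rgv ybu qxql pabes hho zwd oeqje ezdl hps bxxmz zxb fxzf onb
Hunk 2: at line 2 remove [pabes,hho,zwd] add [wcezu,jhg] -> 12 lines: rgv ybu qxql wcezu jhg oeqje ezdl hps bxxmz zxb fxzf onb
Hunk 3: at line 7 remove [bxxmz] add [bjai] -> 12 lines: rgv ybu qxql wcezu jhg oeqje ezdl hps bjai zxb fxzf onb
Hunk 4: at line 4 remove [oeqje,ezdl,hps] add [ymd] -> 10 lines: rgv ybu qxql wcezu jhg ymd bjai zxb fxzf onb
Hunk 5: at line 2 remove [qxql,wcezu] add [cimkr,sli,mabky] -> 11 lines: rgv ybu cimkr sli mabky jhg ymd bjai zxb fxzf onb
Hunk 6: at line 2 remove [cimkr,sli,mabky] add [riqme] -> 9 lines: rgv ybu riqme jhg ymd bjai zxb fxzf onb
Final line count: 9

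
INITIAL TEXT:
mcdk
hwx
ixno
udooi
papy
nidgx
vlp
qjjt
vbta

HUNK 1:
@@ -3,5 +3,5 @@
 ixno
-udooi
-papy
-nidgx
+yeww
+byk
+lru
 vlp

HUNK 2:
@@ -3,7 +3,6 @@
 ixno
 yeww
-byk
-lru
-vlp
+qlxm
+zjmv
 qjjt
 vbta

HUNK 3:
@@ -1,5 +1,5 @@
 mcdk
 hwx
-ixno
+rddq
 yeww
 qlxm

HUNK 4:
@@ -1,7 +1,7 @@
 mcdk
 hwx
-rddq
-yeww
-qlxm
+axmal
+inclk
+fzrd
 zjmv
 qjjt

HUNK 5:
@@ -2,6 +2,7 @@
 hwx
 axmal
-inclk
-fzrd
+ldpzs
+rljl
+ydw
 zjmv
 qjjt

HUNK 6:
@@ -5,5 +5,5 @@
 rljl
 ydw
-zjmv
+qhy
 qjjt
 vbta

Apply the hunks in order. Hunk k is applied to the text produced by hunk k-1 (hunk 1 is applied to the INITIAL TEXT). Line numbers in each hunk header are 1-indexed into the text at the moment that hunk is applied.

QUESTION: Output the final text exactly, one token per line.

Hunk 1: at line 3 remove [udooi,papy,nidgx] add [yeww,byk,lru] -> 9 lines: mcdk hwx ixno yeww byk lru vlp qjjt vbta
Hunk 2: at line 3 remove [byk,lru,vlp] add [qlxm,zjmv] -> 8 lines: mcdk hwx ixno yeww qlxm zjmv qjjt vbta
Hunk 3: at line 1 remove [ixno] add [rddq] -> 8 lines: mcdk hwx rddq yeww qlxm zjmv qjjt vbta
Hunk 4: at line 1 remove [rddq,yeww,qlxm] add [axmal,inclk,fzrd] -> 8 lines: mcdk hwx axmal inclk fzrd zjmv qjjt vbta
Hunk 5: at line 2 remove [inclk,fzrd] add [ldpzs,rljl,ydw] -> 9 lines: mcdk hwx axmal ldpzs rljl ydw zjmv qjjt vbta
Hunk 6: at line 5 remove [zjmv] add [qhy] -> 9 lines: mcdk hwx axmal ldpzs rljl ydw qhy qjjt vbta

Answer: mcdk
hwx
axmal
ldpzs
rljl
ydw
qhy
qjjt
vbta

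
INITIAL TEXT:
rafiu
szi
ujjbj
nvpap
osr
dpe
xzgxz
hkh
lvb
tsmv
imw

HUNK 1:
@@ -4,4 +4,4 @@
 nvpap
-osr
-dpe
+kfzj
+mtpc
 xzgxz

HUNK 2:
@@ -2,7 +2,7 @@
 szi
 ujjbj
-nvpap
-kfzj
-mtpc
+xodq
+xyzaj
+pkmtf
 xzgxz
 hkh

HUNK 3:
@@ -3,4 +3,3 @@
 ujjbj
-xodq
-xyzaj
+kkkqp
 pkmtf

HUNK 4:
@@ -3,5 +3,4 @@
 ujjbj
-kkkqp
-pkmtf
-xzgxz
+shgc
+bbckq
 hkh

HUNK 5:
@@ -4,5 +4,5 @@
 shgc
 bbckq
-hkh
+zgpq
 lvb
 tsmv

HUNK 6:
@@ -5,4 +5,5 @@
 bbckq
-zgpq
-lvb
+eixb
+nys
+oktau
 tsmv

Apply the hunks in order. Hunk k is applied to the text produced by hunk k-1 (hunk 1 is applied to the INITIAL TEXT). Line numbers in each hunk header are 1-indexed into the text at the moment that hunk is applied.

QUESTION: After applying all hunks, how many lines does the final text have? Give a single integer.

Answer: 10

Derivation:
Hunk 1: at line 4 remove [osr,dpe] add [kfzj,mtpc] -> 11 lines: rafiu szi ujjbj nvpap kfzj mtpc xzgxz hkh lvb tsmv imw
Hunk 2: at line 2 remove [nvpap,kfzj,mtpc] add [xodq,xyzaj,pkmtf] -> 11 lines: rafiu szi ujjbj xodq xyzaj pkmtf xzgxz hkh lvb tsmv imw
Hunk 3: at line 3 remove [xodq,xyzaj] add [kkkqp] -> 10 lines: rafiu szi ujjbj kkkqp pkmtf xzgxz hkh lvb tsmv imw
Hunk 4: at line 3 remove [kkkqp,pkmtf,xzgxz] add [shgc,bbckq] -> 9 lines: rafiu szi ujjbj shgc bbckq hkh lvb tsmv imw
Hunk 5: at line 4 remove [hkh] add [zgpq] -> 9 lines: rafiu szi ujjbj shgc bbckq zgpq lvb tsmv imw
Hunk 6: at line 5 remove [zgpq,lvb] add [eixb,nys,oktau] -> 10 lines: rafiu szi ujjbj shgc bbckq eixb nys oktau tsmv imw
Final line count: 10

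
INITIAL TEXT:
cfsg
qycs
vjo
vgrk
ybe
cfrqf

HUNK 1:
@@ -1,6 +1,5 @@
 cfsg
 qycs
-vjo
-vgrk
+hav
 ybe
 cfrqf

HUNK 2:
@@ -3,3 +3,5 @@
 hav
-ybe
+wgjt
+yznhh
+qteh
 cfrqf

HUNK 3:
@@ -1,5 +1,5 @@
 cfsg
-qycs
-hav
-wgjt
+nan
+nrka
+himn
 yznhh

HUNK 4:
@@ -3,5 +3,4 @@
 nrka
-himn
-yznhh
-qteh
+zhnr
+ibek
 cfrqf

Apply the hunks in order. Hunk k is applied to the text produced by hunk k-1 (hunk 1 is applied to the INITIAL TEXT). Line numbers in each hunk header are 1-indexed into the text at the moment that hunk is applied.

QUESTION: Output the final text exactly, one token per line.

Hunk 1: at line 1 remove [vjo,vgrk] add [hav] -> 5 lines: cfsg qycs hav ybe cfrqf
Hunk 2: at line 3 remove [ybe] add [wgjt,yznhh,qteh] -> 7 lines: cfsg qycs hav wgjt yznhh qteh cfrqf
Hunk 3: at line 1 remove [qycs,hav,wgjt] add [nan,nrka,himn] -> 7 lines: cfsg nan nrka himn yznhh qteh cfrqf
Hunk 4: at line 3 remove [himn,yznhh,qteh] add [zhnr,ibek] -> 6 lines: cfsg nan nrka zhnr ibek cfrqf

Answer: cfsg
nan
nrka
zhnr
ibek
cfrqf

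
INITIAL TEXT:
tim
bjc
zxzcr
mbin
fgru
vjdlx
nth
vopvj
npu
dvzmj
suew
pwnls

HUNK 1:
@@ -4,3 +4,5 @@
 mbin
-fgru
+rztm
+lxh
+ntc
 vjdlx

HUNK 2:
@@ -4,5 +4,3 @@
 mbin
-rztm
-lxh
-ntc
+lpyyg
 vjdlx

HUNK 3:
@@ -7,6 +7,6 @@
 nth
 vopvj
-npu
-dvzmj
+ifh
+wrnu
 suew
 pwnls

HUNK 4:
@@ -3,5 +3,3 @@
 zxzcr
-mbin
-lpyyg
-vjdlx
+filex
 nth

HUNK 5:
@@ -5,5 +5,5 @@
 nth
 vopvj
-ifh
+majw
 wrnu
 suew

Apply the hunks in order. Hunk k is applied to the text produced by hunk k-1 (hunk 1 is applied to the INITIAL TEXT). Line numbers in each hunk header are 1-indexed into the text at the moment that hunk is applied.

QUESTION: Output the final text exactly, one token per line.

Hunk 1: at line 4 remove [fgru] add [rztm,lxh,ntc] -> 14 lines: tim bjc zxzcr mbin rztm lxh ntc vjdlx nth vopvj npu dvzmj suew pwnls
Hunk 2: at line 4 remove [rztm,lxh,ntc] add [lpyyg] -> 12 lines: tim bjc zxzcr mbin lpyyg vjdlx nth vopvj npu dvzmj suew pwnls
Hunk 3: at line 7 remove [npu,dvzmj] add [ifh,wrnu] -> 12 lines: tim bjc zxzcr mbin lpyyg vjdlx nth vopvj ifh wrnu suew pwnls
Hunk 4: at line 3 remove [mbin,lpyyg,vjdlx] add [filex] -> 10 lines: tim bjc zxzcr filex nth vopvj ifh wrnu suew pwnls
Hunk 5: at line 5 remove [ifh] add [majw] -> 10 lines: tim bjc zxzcr filex nth vopvj majw wrnu suew pwnls

Answer: tim
bjc
zxzcr
filex
nth
vopvj
majw
wrnu
suew
pwnls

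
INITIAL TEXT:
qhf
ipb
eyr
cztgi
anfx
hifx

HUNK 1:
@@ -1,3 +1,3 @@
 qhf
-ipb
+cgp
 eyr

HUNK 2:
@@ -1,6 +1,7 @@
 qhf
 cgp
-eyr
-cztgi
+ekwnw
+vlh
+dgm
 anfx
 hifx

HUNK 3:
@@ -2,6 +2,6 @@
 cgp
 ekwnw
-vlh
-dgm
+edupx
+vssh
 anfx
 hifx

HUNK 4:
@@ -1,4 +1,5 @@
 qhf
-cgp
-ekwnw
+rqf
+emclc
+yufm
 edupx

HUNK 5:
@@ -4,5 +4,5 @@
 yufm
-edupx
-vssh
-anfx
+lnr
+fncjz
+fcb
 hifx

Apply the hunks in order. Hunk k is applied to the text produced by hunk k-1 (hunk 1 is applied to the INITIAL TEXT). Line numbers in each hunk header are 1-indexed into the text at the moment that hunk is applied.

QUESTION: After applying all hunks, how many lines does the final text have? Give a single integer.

Answer: 8

Derivation:
Hunk 1: at line 1 remove [ipb] add [cgp] -> 6 lines: qhf cgp eyr cztgi anfx hifx
Hunk 2: at line 1 remove [eyr,cztgi] add [ekwnw,vlh,dgm] -> 7 lines: qhf cgp ekwnw vlh dgm anfx hifx
Hunk 3: at line 2 remove [vlh,dgm] add [edupx,vssh] -> 7 lines: qhf cgp ekwnw edupx vssh anfx hifx
Hunk 4: at line 1 remove [cgp,ekwnw] add [rqf,emclc,yufm] -> 8 lines: qhf rqf emclc yufm edupx vssh anfx hifx
Hunk 5: at line 4 remove [edupx,vssh,anfx] add [lnr,fncjz,fcb] -> 8 lines: qhf rqf emclc yufm lnr fncjz fcb hifx
Final line count: 8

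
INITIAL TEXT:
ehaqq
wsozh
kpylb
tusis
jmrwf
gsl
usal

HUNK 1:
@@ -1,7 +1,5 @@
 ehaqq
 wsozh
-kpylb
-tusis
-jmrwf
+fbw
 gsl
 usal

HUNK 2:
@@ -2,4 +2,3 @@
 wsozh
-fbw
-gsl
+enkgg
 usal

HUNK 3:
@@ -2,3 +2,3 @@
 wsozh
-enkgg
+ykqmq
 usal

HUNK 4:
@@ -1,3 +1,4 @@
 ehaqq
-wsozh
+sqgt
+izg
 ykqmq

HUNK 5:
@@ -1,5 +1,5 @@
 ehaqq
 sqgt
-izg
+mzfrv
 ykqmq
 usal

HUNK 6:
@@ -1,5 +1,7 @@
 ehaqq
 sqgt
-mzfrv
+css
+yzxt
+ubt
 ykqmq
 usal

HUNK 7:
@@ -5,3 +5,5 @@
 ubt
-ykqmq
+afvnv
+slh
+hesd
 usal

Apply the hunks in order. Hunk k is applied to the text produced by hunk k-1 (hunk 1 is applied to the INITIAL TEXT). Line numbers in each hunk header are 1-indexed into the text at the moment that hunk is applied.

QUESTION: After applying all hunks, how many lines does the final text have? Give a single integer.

Hunk 1: at line 1 remove [kpylb,tusis,jmrwf] add [fbw] -> 5 lines: ehaqq wsozh fbw gsl usal
Hunk 2: at line 2 remove [fbw,gsl] add [enkgg] -> 4 lines: ehaqq wsozh enkgg usal
Hunk 3: at line 2 remove [enkgg] add [ykqmq] -> 4 lines: ehaqq wsozh ykqmq usal
Hunk 4: at line 1 remove [wsozh] add [sqgt,izg] -> 5 lines: ehaqq sqgt izg ykqmq usal
Hunk 5: at line 1 remove [izg] add [mzfrv] -> 5 lines: ehaqq sqgt mzfrv ykqmq usal
Hunk 6: at line 1 remove [mzfrv] add [css,yzxt,ubt] -> 7 lines: ehaqq sqgt css yzxt ubt ykqmq usal
Hunk 7: at line 5 remove [ykqmq] add [afvnv,slh,hesd] -> 9 lines: ehaqq sqgt css yzxt ubt afvnv slh hesd usal
Final line count: 9

Answer: 9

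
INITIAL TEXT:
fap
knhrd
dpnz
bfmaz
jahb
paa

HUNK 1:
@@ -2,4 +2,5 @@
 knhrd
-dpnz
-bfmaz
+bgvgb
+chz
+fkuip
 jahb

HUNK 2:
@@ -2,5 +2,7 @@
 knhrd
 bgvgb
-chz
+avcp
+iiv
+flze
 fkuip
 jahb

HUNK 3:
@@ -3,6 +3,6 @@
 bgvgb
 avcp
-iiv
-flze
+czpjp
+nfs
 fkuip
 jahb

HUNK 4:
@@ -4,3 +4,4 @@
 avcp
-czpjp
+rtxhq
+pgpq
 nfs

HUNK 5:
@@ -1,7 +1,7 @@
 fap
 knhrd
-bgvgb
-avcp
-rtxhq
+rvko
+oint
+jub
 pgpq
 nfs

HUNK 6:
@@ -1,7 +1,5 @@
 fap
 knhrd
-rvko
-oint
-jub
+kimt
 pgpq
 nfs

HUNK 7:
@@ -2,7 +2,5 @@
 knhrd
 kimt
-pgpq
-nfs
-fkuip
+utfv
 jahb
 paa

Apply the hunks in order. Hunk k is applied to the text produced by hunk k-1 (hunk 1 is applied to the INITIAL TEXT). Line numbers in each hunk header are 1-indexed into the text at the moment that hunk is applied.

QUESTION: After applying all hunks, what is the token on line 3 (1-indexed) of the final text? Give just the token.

Hunk 1: at line 2 remove [dpnz,bfmaz] add [bgvgb,chz,fkuip] -> 7 lines: fap knhrd bgvgb chz fkuip jahb paa
Hunk 2: at line 2 remove [chz] add [avcp,iiv,flze] -> 9 lines: fap knhrd bgvgb avcp iiv flze fkuip jahb paa
Hunk 3: at line 3 remove [iiv,flze] add [czpjp,nfs] -> 9 lines: fap knhrd bgvgb avcp czpjp nfs fkuip jahb paa
Hunk 4: at line 4 remove [czpjp] add [rtxhq,pgpq] -> 10 lines: fap knhrd bgvgb avcp rtxhq pgpq nfs fkuip jahb paa
Hunk 5: at line 1 remove [bgvgb,avcp,rtxhq] add [rvko,oint,jub] -> 10 lines: fap knhrd rvko oint jub pgpq nfs fkuip jahb paa
Hunk 6: at line 1 remove [rvko,oint,jub] add [kimt] -> 8 lines: fap knhrd kimt pgpq nfs fkuip jahb paa
Hunk 7: at line 2 remove [pgpq,nfs,fkuip] add [utfv] -> 6 lines: fap knhrd kimt utfv jahb paa
Final line 3: kimt

Answer: kimt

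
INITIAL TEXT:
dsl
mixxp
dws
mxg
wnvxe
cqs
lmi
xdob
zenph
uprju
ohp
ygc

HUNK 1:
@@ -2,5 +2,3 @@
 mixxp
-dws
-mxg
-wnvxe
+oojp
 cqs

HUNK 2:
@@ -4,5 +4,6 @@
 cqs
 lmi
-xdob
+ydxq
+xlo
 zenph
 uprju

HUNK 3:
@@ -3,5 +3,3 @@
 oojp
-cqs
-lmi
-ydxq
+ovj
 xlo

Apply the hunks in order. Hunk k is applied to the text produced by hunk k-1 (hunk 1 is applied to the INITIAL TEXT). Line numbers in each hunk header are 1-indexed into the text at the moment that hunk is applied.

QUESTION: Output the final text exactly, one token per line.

Answer: dsl
mixxp
oojp
ovj
xlo
zenph
uprju
ohp
ygc

Derivation:
Hunk 1: at line 2 remove [dws,mxg,wnvxe] add [oojp] -> 10 lines: dsl mixxp oojp cqs lmi xdob zenph uprju ohp ygc
Hunk 2: at line 4 remove [xdob] add [ydxq,xlo] -> 11 lines: dsl mixxp oojp cqs lmi ydxq xlo zenph uprju ohp ygc
Hunk 3: at line 3 remove [cqs,lmi,ydxq] add [ovj] -> 9 lines: dsl mixxp oojp ovj xlo zenph uprju ohp ygc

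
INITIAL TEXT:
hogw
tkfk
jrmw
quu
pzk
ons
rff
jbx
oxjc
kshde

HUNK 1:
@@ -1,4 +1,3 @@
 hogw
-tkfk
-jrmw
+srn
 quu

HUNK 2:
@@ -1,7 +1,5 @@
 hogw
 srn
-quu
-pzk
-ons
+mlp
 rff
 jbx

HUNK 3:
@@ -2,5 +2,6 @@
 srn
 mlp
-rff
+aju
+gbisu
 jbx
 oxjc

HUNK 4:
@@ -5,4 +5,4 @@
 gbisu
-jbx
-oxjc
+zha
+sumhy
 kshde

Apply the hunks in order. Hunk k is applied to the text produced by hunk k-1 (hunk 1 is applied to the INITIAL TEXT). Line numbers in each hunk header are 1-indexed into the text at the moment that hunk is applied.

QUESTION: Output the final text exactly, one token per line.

Hunk 1: at line 1 remove [tkfk,jrmw] add [srn] -> 9 lines: hogw srn quu pzk ons rff jbx oxjc kshde
Hunk 2: at line 1 remove [quu,pzk,ons] add [mlp] -> 7 lines: hogw srn mlp rff jbx oxjc kshde
Hunk 3: at line 2 remove [rff] add [aju,gbisu] -> 8 lines: hogw srn mlp aju gbisu jbx oxjc kshde
Hunk 4: at line 5 remove [jbx,oxjc] add [zha,sumhy] -> 8 lines: hogw srn mlp aju gbisu zha sumhy kshde

Answer: hogw
srn
mlp
aju
gbisu
zha
sumhy
kshde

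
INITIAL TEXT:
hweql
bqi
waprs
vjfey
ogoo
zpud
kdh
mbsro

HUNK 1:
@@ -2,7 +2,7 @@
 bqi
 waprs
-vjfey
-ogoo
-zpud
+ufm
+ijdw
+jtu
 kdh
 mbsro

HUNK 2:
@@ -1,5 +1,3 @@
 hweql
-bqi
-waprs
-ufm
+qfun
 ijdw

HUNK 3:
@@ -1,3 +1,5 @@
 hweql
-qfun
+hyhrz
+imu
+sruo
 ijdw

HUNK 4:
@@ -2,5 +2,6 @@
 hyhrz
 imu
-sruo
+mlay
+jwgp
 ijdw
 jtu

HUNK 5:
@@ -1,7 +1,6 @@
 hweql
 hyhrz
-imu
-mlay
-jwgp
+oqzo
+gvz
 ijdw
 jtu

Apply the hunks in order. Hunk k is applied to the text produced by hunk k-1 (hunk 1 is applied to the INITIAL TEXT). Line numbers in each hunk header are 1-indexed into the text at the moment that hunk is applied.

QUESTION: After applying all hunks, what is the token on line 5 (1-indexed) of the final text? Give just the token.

Hunk 1: at line 2 remove [vjfey,ogoo,zpud] add [ufm,ijdw,jtu] -> 8 lines: hweql bqi waprs ufm ijdw jtu kdh mbsro
Hunk 2: at line 1 remove [bqi,waprs,ufm] add [qfun] -> 6 lines: hweql qfun ijdw jtu kdh mbsro
Hunk 3: at line 1 remove [qfun] add [hyhrz,imu,sruo] -> 8 lines: hweql hyhrz imu sruo ijdw jtu kdh mbsro
Hunk 4: at line 2 remove [sruo] add [mlay,jwgp] -> 9 lines: hweql hyhrz imu mlay jwgp ijdw jtu kdh mbsro
Hunk 5: at line 1 remove [imu,mlay,jwgp] add [oqzo,gvz] -> 8 lines: hweql hyhrz oqzo gvz ijdw jtu kdh mbsro
Final line 5: ijdw

Answer: ijdw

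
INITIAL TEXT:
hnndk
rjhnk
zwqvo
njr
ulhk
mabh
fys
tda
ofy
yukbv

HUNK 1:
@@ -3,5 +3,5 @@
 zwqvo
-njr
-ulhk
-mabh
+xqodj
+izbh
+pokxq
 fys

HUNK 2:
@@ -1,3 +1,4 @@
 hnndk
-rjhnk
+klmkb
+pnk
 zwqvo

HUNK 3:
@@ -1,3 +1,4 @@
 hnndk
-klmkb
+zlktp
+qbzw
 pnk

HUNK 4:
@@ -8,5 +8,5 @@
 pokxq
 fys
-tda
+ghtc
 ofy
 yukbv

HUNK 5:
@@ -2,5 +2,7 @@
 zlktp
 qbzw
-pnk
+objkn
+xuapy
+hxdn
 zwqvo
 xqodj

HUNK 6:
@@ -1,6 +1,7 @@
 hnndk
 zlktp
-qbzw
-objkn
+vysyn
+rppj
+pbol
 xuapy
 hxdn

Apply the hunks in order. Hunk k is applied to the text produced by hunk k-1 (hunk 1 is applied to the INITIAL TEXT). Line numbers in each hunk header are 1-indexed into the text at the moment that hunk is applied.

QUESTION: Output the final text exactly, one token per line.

Hunk 1: at line 3 remove [njr,ulhk,mabh] add [xqodj,izbh,pokxq] -> 10 lines: hnndk rjhnk zwqvo xqodj izbh pokxq fys tda ofy yukbv
Hunk 2: at line 1 remove [rjhnk] add [klmkb,pnk] -> 11 lines: hnndk klmkb pnk zwqvo xqodj izbh pokxq fys tda ofy yukbv
Hunk 3: at line 1 remove [klmkb] add [zlktp,qbzw] -> 12 lines: hnndk zlktp qbzw pnk zwqvo xqodj izbh pokxq fys tda ofy yukbv
Hunk 4: at line 8 remove [tda] add [ghtc] -> 12 lines: hnndk zlktp qbzw pnk zwqvo xqodj izbh pokxq fys ghtc ofy yukbv
Hunk 5: at line 2 remove [pnk] add [objkn,xuapy,hxdn] -> 14 lines: hnndk zlktp qbzw objkn xuapy hxdn zwqvo xqodj izbh pokxq fys ghtc ofy yukbv
Hunk 6: at line 1 remove [qbzw,objkn] add [vysyn,rppj,pbol] -> 15 lines: hnndk zlktp vysyn rppj pbol xuapy hxdn zwqvo xqodj izbh pokxq fys ghtc ofy yukbv

Answer: hnndk
zlktp
vysyn
rppj
pbol
xuapy
hxdn
zwqvo
xqodj
izbh
pokxq
fys
ghtc
ofy
yukbv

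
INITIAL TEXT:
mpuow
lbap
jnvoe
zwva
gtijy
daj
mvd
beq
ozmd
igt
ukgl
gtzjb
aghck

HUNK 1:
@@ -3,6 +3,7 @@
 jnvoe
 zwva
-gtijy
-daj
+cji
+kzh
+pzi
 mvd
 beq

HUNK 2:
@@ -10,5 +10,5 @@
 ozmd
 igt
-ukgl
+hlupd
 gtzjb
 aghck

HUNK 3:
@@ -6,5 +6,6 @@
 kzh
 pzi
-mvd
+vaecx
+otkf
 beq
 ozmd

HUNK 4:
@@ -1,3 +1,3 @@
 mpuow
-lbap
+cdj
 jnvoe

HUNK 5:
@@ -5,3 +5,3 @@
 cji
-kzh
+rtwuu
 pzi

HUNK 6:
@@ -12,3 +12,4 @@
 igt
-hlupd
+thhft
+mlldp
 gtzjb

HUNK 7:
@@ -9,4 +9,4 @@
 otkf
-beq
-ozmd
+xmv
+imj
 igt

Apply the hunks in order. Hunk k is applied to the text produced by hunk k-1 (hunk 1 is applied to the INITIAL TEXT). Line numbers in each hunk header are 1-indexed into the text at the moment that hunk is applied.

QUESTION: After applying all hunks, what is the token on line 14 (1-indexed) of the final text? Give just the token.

Hunk 1: at line 3 remove [gtijy,daj] add [cji,kzh,pzi] -> 14 lines: mpuow lbap jnvoe zwva cji kzh pzi mvd beq ozmd igt ukgl gtzjb aghck
Hunk 2: at line 10 remove [ukgl] add [hlupd] -> 14 lines: mpuow lbap jnvoe zwva cji kzh pzi mvd beq ozmd igt hlupd gtzjb aghck
Hunk 3: at line 6 remove [mvd] add [vaecx,otkf] -> 15 lines: mpuow lbap jnvoe zwva cji kzh pzi vaecx otkf beq ozmd igt hlupd gtzjb aghck
Hunk 4: at line 1 remove [lbap] add [cdj] -> 15 lines: mpuow cdj jnvoe zwva cji kzh pzi vaecx otkf beq ozmd igt hlupd gtzjb aghck
Hunk 5: at line 5 remove [kzh] add [rtwuu] -> 15 lines: mpuow cdj jnvoe zwva cji rtwuu pzi vaecx otkf beq ozmd igt hlupd gtzjb aghck
Hunk 6: at line 12 remove [hlupd] add [thhft,mlldp] -> 16 lines: mpuow cdj jnvoe zwva cji rtwuu pzi vaecx otkf beq ozmd igt thhft mlldp gtzjb aghck
Hunk 7: at line 9 remove [beq,ozmd] add [xmv,imj] -> 16 lines: mpuow cdj jnvoe zwva cji rtwuu pzi vaecx otkf xmv imj igt thhft mlldp gtzjb aghck
Final line 14: mlldp

Answer: mlldp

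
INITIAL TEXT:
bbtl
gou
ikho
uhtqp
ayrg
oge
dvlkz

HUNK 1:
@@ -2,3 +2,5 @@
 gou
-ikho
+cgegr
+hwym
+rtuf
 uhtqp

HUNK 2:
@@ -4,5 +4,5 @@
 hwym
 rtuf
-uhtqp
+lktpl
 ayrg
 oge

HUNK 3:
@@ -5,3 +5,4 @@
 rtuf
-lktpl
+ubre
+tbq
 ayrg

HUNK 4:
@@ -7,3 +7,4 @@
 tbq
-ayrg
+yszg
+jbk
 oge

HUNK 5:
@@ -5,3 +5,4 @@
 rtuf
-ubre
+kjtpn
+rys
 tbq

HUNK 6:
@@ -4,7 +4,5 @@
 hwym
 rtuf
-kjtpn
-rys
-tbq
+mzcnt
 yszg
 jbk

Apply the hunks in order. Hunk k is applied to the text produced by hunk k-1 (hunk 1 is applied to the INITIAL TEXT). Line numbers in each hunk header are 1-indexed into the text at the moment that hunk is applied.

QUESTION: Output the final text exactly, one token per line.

Answer: bbtl
gou
cgegr
hwym
rtuf
mzcnt
yszg
jbk
oge
dvlkz

Derivation:
Hunk 1: at line 2 remove [ikho] add [cgegr,hwym,rtuf] -> 9 lines: bbtl gou cgegr hwym rtuf uhtqp ayrg oge dvlkz
Hunk 2: at line 4 remove [uhtqp] add [lktpl] -> 9 lines: bbtl gou cgegr hwym rtuf lktpl ayrg oge dvlkz
Hunk 3: at line 5 remove [lktpl] add [ubre,tbq] -> 10 lines: bbtl gou cgegr hwym rtuf ubre tbq ayrg oge dvlkz
Hunk 4: at line 7 remove [ayrg] add [yszg,jbk] -> 11 lines: bbtl gou cgegr hwym rtuf ubre tbq yszg jbk oge dvlkz
Hunk 5: at line 5 remove [ubre] add [kjtpn,rys] -> 12 lines: bbtl gou cgegr hwym rtuf kjtpn rys tbq yszg jbk oge dvlkz
Hunk 6: at line 4 remove [kjtpn,rys,tbq] add [mzcnt] -> 10 lines: bbtl gou cgegr hwym rtuf mzcnt yszg jbk oge dvlkz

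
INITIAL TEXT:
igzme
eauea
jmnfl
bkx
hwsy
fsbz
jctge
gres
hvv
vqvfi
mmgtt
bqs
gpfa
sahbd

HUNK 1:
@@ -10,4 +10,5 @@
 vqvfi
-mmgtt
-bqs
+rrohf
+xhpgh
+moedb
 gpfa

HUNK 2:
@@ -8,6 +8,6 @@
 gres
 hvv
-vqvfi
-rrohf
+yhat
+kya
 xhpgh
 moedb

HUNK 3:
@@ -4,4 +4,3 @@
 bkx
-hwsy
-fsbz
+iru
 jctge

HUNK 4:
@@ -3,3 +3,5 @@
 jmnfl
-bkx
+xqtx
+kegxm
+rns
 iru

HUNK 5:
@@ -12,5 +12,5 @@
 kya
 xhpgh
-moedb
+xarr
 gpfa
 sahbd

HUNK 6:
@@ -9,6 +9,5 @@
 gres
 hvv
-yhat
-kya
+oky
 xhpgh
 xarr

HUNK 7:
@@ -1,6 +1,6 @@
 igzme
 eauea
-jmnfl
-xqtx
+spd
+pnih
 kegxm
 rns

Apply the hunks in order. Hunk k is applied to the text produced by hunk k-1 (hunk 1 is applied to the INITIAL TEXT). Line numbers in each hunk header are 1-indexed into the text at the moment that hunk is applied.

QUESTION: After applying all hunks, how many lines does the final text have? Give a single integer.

Hunk 1: at line 10 remove [mmgtt,bqs] add [rrohf,xhpgh,moedb] -> 15 lines: igzme eauea jmnfl bkx hwsy fsbz jctge gres hvv vqvfi rrohf xhpgh moedb gpfa sahbd
Hunk 2: at line 8 remove [vqvfi,rrohf] add [yhat,kya] -> 15 lines: igzme eauea jmnfl bkx hwsy fsbz jctge gres hvv yhat kya xhpgh moedb gpfa sahbd
Hunk 3: at line 4 remove [hwsy,fsbz] add [iru] -> 14 lines: igzme eauea jmnfl bkx iru jctge gres hvv yhat kya xhpgh moedb gpfa sahbd
Hunk 4: at line 3 remove [bkx] add [xqtx,kegxm,rns] -> 16 lines: igzme eauea jmnfl xqtx kegxm rns iru jctge gres hvv yhat kya xhpgh moedb gpfa sahbd
Hunk 5: at line 12 remove [moedb] add [xarr] -> 16 lines: igzme eauea jmnfl xqtx kegxm rns iru jctge gres hvv yhat kya xhpgh xarr gpfa sahbd
Hunk 6: at line 9 remove [yhat,kya] add [oky] -> 15 lines: igzme eauea jmnfl xqtx kegxm rns iru jctge gres hvv oky xhpgh xarr gpfa sahbd
Hunk 7: at line 1 remove [jmnfl,xqtx] add [spd,pnih] -> 15 lines: igzme eauea spd pnih kegxm rns iru jctge gres hvv oky xhpgh xarr gpfa sahbd
Final line count: 15

Answer: 15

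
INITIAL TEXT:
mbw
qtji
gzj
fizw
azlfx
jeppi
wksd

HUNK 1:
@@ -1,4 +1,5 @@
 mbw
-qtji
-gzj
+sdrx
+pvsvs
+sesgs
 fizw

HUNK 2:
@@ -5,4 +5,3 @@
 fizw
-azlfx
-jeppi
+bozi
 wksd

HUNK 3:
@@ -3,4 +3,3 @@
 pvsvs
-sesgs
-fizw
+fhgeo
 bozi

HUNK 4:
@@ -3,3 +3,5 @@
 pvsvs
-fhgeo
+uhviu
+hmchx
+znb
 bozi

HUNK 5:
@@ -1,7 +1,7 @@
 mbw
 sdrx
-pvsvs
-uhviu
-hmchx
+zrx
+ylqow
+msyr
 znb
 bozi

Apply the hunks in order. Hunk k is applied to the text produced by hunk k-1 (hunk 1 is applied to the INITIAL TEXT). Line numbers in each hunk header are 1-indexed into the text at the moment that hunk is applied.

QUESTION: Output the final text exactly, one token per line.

Hunk 1: at line 1 remove [qtji,gzj] add [sdrx,pvsvs,sesgs] -> 8 lines: mbw sdrx pvsvs sesgs fizw azlfx jeppi wksd
Hunk 2: at line 5 remove [azlfx,jeppi] add [bozi] -> 7 lines: mbw sdrx pvsvs sesgs fizw bozi wksd
Hunk 3: at line 3 remove [sesgs,fizw] add [fhgeo] -> 6 lines: mbw sdrx pvsvs fhgeo bozi wksd
Hunk 4: at line 3 remove [fhgeo] add [uhviu,hmchx,znb] -> 8 lines: mbw sdrx pvsvs uhviu hmchx znb bozi wksd
Hunk 5: at line 1 remove [pvsvs,uhviu,hmchx] add [zrx,ylqow,msyr] -> 8 lines: mbw sdrx zrx ylqow msyr znb bozi wksd

Answer: mbw
sdrx
zrx
ylqow
msyr
znb
bozi
wksd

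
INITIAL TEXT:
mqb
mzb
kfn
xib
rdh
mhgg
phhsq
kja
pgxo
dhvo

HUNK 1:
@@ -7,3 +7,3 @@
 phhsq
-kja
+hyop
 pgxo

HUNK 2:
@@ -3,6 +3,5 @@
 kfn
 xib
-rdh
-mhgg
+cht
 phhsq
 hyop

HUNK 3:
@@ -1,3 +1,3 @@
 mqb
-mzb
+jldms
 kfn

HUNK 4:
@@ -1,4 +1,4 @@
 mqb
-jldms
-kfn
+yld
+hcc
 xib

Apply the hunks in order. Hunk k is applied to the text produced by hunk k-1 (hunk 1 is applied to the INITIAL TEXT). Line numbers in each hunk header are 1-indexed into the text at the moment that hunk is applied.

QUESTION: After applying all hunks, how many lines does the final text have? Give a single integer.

Answer: 9

Derivation:
Hunk 1: at line 7 remove [kja] add [hyop] -> 10 lines: mqb mzb kfn xib rdh mhgg phhsq hyop pgxo dhvo
Hunk 2: at line 3 remove [rdh,mhgg] add [cht] -> 9 lines: mqb mzb kfn xib cht phhsq hyop pgxo dhvo
Hunk 3: at line 1 remove [mzb] add [jldms] -> 9 lines: mqb jldms kfn xib cht phhsq hyop pgxo dhvo
Hunk 4: at line 1 remove [jldms,kfn] add [yld,hcc] -> 9 lines: mqb yld hcc xib cht phhsq hyop pgxo dhvo
Final line count: 9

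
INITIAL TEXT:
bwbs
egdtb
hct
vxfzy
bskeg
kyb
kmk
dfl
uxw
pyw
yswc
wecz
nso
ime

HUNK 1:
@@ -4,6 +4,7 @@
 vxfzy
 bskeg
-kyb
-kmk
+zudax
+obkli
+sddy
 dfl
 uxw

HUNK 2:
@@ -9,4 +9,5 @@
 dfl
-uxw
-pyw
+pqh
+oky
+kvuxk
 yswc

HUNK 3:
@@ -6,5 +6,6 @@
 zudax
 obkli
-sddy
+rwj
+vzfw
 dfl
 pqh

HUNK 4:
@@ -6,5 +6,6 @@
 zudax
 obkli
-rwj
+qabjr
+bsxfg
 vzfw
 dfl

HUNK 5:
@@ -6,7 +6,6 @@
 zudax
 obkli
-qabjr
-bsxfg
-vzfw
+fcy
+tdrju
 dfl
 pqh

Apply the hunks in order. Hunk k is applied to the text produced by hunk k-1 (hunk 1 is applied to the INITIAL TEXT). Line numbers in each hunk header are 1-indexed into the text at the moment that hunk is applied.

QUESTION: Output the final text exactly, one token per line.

Hunk 1: at line 4 remove [kyb,kmk] add [zudax,obkli,sddy] -> 15 lines: bwbs egdtb hct vxfzy bskeg zudax obkli sddy dfl uxw pyw yswc wecz nso ime
Hunk 2: at line 9 remove [uxw,pyw] add [pqh,oky,kvuxk] -> 16 lines: bwbs egdtb hct vxfzy bskeg zudax obkli sddy dfl pqh oky kvuxk yswc wecz nso ime
Hunk 3: at line 6 remove [sddy] add [rwj,vzfw] -> 17 lines: bwbs egdtb hct vxfzy bskeg zudax obkli rwj vzfw dfl pqh oky kvuxk yswc wecz nso ime
Hunk 4: at line 6 remove [rwj] add [qabjr,bsxfg] -> 18 lines: bwbs egdtb hct vxfzy bskeg zudax obkli qabjr bsxfg vzfw dfl pqh oky kvuxk yswc wecz nso ime
Hunk 5: at line 6 remove [qabjr,bsxfg,vzfw] add [fcy,tdrju] -> 17 lines: bwbs egdtb hct vxfzy bskeg zudax obkli fcy tdrju dfl pqh oky kvuxk yswc wecz nso ime

Answer: bwbs
egdtb
hct
vxfzy
bskeg
zudax
obkli
fcy
tdrju
dfl
pqh
oky
kvuxk
yswc
wecz
nso
ime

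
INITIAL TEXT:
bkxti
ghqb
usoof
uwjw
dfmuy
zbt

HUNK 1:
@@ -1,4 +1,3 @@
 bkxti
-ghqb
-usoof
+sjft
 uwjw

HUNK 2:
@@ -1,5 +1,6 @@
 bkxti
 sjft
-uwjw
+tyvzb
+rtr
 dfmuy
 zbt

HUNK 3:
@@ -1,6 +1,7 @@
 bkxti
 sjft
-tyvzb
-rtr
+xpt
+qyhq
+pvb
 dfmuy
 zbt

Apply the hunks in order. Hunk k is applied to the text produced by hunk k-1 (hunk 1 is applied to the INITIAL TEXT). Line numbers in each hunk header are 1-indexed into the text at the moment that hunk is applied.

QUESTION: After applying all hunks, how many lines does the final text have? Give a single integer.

Answer: 7

Derivation:
Hunk 1: at line 1 remove [ghqb,usoof] add [sjft] -> 5 lines: bkxti sjft uwjw dfmuy zbt
Hunk 2: at line 1 remove [uwjw] add [tyvzb,rtr] -> 6 lines: bkxti sjft tyvzb rtr dfmuy zbt
Hunk 3: at line 1 remove [tyvzb,rtr] add [xpt,qyhq,pvb] -> 7 lines: bkxti sjft xpt qyhq pvb dfmuy zbt
Final line count: 7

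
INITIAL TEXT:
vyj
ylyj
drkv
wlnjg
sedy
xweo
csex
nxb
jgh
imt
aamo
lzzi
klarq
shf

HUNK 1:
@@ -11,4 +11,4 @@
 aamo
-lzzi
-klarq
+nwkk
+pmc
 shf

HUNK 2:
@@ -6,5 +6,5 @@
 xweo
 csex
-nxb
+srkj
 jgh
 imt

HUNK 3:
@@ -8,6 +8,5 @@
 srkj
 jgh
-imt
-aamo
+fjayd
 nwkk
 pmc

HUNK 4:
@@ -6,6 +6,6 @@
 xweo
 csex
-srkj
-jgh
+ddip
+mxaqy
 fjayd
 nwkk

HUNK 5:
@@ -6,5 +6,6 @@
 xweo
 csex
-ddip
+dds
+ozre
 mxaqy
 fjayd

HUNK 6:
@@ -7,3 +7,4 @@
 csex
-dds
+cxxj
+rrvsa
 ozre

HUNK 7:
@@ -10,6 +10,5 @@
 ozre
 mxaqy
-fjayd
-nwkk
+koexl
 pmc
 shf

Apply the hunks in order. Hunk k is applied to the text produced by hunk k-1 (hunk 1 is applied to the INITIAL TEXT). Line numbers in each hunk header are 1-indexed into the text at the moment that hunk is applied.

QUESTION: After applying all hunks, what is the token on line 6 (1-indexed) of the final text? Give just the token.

Answer: xweo

Derivation:
Hunk 1: at line 11 remove [lzzi,klarq] add [nwkk,pmc] -> 14 lines: vyj ylyj drkv wlnjg sedy xweo csex nxb jgh imt aamo nwkk pmc shf
Hunk 2: at line 6 remove [nxb] add [srkj] -> 14 lines: vyj ylyj drkv wlnjg sedy xweo csex srkj jgh imt aamo nwkk pmc shf
Hunk 3: at line 8 remove [imt,aamo] add [fjayd] -> 13 lines: vyj ylyj drkv wlnjg sedy xweo csex srkj jgh fjayd nwkk pmc shf
Hunk 4: at line 6 remove [srkj,jgh] add [ddip,mxaqy] -> 13 lines: vyj ylyj drkv wlnjg sedy xweo csex ddip mxaqy fjayd nwkk pmc shf
Hunk 5: at line 6 remove [ddip] add [dds,ozre] -> 14 lines: vyj ylyj drkv wlnjg sedy xweo csex dds ozre mxaqy fjayd nwkk pmc shf
Hunk 6: at line 7 remove [dds] add [cxxj,rrvsa] -> 15 lines: vyj ylyj drkv wlnjg sedy xweo csex cxxj rrvsa ozre mxaqy fjayd nwkk pmc shf
Hunk 7: at line 10 remove [fjayd,nwkk] add [koexl] -> 14 lines: vyj ylyj drkv wlnjg sedy xweo csex cxxj rrvsa ozre mxaqy koexl pmc shf
Final line 6: xweo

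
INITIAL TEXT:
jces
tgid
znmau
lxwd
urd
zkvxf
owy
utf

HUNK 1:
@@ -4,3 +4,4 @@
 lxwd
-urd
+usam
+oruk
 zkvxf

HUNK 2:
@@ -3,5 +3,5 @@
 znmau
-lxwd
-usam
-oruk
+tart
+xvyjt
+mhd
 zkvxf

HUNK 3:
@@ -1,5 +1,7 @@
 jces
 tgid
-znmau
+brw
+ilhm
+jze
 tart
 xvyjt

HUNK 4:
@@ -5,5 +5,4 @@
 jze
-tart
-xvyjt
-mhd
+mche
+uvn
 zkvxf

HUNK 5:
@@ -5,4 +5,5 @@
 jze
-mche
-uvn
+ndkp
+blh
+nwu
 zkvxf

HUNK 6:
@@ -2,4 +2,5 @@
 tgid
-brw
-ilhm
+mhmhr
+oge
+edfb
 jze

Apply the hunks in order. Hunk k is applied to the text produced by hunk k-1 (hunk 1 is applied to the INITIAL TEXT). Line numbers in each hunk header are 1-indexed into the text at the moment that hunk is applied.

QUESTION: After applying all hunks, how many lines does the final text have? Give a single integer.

Answer: 12

Derivation:
Hunk 1: at line 4 remove [urd] add [usam,oruk] -> 9 lines: jces tgid znmau lxwd usam oruk zkvxf owy utf
Hunk 2: at line 3 remove [lxwd,usam,oruk] add [tart,xvyjt,mhd] -> 9 lines: jces tgid znmau tart xvyjt mhd zkvxf owy utf
Hunk 3: at line 1 remove [znmau] add [brw,ilhm,jze] -> 11 lines: jces tgid brw ilhm jze tart xvyjt mhd zkvxf owy utf
Hunk 4: at line 5 remove [tart,xvyjt,mhd] add [mche,uvn] -> 10 lines: jces tgid brw ilhm jze mche uvn zkvxf owy utf
Hunk 5: at line 5 remove [mche,uvn] add [ndkp,blh,nwu] -> 11 lines: jces tgid brw ilhm jze ndkp blh nwu zkvxf owy utf
Hunk 6: at line 2 remove [brw,ilhm] add [mhmhr,oge,edfb] -> 12 lines: jces tgid mhmhr oge edfb jze ndkp blh nwu zkvxf owy utf
Final line count: 12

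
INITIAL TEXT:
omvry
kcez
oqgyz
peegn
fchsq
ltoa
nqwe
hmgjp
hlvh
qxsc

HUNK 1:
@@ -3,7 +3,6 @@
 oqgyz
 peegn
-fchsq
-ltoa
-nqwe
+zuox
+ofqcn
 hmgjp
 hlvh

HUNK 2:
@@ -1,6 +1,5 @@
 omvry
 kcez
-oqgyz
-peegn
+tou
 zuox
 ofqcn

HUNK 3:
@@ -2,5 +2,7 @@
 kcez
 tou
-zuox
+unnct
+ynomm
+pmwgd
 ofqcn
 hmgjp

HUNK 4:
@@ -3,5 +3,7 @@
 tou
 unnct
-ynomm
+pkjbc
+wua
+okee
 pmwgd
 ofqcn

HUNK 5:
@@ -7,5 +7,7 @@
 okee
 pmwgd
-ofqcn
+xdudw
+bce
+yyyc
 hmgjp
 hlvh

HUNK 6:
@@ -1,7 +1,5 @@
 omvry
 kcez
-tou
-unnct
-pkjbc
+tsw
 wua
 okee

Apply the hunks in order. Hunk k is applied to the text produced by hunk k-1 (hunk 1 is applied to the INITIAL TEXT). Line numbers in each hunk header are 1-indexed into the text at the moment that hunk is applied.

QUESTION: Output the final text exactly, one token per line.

Answer: omvry
kcez
tsw
wua
okee
pmwgd
xdudw
bce
yyyc
hmgjp
hlvh
qxsc

Derivation:
Hunk 1: at line 3 remove [fchsq,ltoa,nqwe] add [zuox,ofqcn] -> 9 lines: omvry kcez oqgyz peegn zuox ofqcn hmgjp hlvh qxsc
Hunk 2: at line 1 remove [oqgyz,peegn] add [tou] -> 8 lines: omvry kcez tou zuox ofqcn hmgjp hlvh qxsc
Hunk 3: at line 2 remove [zuox] add [unnct,ynomm,pmwgd] -> 10 lines: omvry kcez tou unnct ynomm pmwgd ofqcn hmgjp hlvh qxsc
Hunk 4: at line 3 remove [ynomm] add [pkjbc,wua,okee] -> 12 lines: omvry kcez tou unnct pkjbc wua okee pmwgd ofqcn hmgjp hlvh qxsc
Hunk 5: at line 7 remove [ofqcn] add [xdudw,bce,yyyc] -> 14 lines: omvry kcez tou unnct pkjbc wua okee pmwgd xdudw bce yyyc hmgjp hlvh qxsc
Hunk 6: at line 1 remove [tou,unnct,pkjbc] add [tsw] -> 12 lines: omvry kcez tsw wua okee pmwgd xdudw bce yyyc hmgjp hlvh qxsc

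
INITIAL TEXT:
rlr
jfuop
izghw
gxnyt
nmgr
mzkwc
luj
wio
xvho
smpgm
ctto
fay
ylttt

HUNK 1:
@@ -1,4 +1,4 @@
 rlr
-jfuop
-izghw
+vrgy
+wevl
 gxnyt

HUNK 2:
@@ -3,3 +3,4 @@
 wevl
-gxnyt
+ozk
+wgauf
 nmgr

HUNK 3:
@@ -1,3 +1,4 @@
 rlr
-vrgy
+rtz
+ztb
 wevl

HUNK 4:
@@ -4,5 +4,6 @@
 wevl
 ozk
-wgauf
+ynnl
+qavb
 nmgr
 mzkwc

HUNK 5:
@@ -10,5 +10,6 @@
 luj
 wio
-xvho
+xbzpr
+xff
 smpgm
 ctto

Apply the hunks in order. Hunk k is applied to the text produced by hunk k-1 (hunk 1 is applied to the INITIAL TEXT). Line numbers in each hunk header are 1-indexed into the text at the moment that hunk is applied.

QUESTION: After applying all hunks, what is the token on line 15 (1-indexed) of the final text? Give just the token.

Answer: ctto

Derivation:
Hunk 1: at line 1 remove [jfuop,izghw] add [vrgy,wevl] -> 13 lines: rlr vrgy wevl gxnyt nmgr mzkwc luj wio xvho smpgm ctto fay ylttt
Hunk 2: at line 3 remove [gxnyt] add [ozk,wgauf] -> 14 lines: rlr vrgy wevl ozk wgauf nmgr mzkwc luj wio xvho smpgm ctto fay ylttt
Hunk 3: at line 1 remove [vrgy] add [rtz,ztb] -> 15 lines: rlr rtz ztb wevl ozk wgauf nmgr mzkwc luj wio xvho smpgm ctto fay ylttt
Hunk 4: at line 4 remove [wgauf] add [ynnl,qavb] -> 16 lines: rlr rtz ztb wevl ozk ynnl qavb nmgr mzkwc luj wio xvho smpgm ctto fay ylttt
Hunk 5: at line 10 remove [xvho] add [xbzpr,xff] -> 17 lines: rlr rtz ztb wevl ozk ynnl qavb nmgr mzkwc luj wio xbzpr xff smpgm ctto fay ylttt
Final line 15: ctto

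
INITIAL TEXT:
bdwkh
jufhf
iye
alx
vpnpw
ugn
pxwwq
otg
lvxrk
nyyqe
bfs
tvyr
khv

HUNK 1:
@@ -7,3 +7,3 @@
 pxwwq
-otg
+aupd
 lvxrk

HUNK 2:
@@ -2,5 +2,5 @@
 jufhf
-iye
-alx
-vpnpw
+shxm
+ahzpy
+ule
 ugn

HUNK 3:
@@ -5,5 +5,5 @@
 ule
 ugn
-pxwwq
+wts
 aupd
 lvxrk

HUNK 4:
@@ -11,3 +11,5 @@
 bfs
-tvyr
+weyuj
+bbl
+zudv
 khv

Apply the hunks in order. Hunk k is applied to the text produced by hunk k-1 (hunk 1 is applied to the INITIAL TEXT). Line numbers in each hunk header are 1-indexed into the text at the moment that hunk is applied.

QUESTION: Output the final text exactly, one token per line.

Answer: bdwkh
jufhf
shxm
ahzpy
ule
ugn
wts
aupd
lvxrk
nyyqe
bfs
weyuj
bbl
zudv
khv

Derivation:
Hunk 1: at line 7 remove [otg] add [aupd] -> 13 lines: bdwkh jufhf iye alx vpnpw ugn pxwwq aupd lvxrk nyyqe bfs tvyr khv
Hunk 2: at line 2 remove [iye,alx,vpnpw] add [shxm,ahzpy,ule] -> 13 lines: bdwkh jufhf shxm ahzpy ule ugn pxwwq aupd lvxrk nyyqe bfs tvyr khv
Hunk 3: at line 5 remove [pxwwq] add [wts] -> 13 lines: bdwkh jufhf shxm ahzpy ule ugn wts aupd lvxrk nyyqe bfs tvyr khv
Hunk 4: at line 11 remove [tvyr] add [weyuj,bbl,zudv] -> 15 lines: bdwkh jufhf shxm ahzpy ule ugn wts aupd lvxrk nyyqe bfs weyuj bbl zudv khv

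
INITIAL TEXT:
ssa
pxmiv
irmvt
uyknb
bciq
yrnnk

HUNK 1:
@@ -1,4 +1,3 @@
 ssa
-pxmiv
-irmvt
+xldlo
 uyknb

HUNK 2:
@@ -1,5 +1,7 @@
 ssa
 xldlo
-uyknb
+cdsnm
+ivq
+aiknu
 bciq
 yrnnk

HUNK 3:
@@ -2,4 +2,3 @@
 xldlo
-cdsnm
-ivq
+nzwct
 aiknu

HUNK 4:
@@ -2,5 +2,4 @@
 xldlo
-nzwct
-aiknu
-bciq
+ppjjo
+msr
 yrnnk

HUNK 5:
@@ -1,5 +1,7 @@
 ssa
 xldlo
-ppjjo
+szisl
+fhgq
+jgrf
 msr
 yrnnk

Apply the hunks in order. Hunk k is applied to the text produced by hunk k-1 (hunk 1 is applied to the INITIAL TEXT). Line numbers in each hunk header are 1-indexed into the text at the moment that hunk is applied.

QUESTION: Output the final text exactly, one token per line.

Answer: ssa
xldlo
szisl
fhgq
jgrf
msr
yrnnk

Derivation:
Hunk 1: at line 1 remove [pxmiv,irmvt] add [xldlo] -> 5 lines: ssa xldlo uyknb bciq yrnnk
Hunk 2: at line 1 remove [uyknb] add [cdsnm,ivq,aiknu] -> 7 lines: ssa xldlo cdsnm ivq aiknu bciq yrnnk
Hunk 3: at line 2 remove [cdsnm,ivq] add [nzwct] -> 6 lines: ssa xldlo nzwct aiknu bciq yrnnk
Hunk 4: at line 2 remove [nzwct,aiknu,bciq] add [ppjjo,msr] -> 5 lines: ssa xldlo ppjjo msr yrnnk
Hunk 5: at line 1 remove [ppjjo] add [szisl,fhgq,jgrf] -> 7 lines: ssa xldlo szisl fhgq jgrf msr yrnnk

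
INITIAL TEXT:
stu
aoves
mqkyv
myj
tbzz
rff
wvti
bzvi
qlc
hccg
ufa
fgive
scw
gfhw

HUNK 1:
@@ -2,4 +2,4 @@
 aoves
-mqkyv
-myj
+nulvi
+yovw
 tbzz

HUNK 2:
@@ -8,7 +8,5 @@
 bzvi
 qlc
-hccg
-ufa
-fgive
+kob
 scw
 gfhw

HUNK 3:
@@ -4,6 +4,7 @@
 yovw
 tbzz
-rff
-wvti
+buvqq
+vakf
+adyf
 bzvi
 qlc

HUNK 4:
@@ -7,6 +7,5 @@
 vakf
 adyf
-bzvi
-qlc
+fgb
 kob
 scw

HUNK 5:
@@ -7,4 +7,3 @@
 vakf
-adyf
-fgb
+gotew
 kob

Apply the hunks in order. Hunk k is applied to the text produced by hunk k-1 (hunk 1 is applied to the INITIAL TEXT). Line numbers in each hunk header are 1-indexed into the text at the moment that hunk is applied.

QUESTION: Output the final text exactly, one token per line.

Hunk 1: at line 2 remove [mqkyv,myj] add [nulvi,yovw] -> 14 lines: stu aoves nulvi yovw tbzz rff wvti bzvi qlc hccg ufa fgive scw gfhw
Hunk 2: at line 8 remove [hccg,ufa,fgive] add [kob] -> 12 lines: stu aoves nulvi yovw tbzz rff wvti bzvi qlc kob scw gfhw
Hunk 3: at line 4 remove [rff,wvti] add [buvqq,vakf,adyf] -> 13 lines: stu aoves nulvi yovw tbzz buvqq vakf adyf bzvi qlc kob scw gfhw
Hunk 4: at line 7 remove [bzvi,qlc] add [fgb] -> 12 lines: stu aoves nulvi yovw tbzz buvqq vakf adyf fgb kob scw gfhw
Hunk 5: at line 7 remove [adyf,fgb] add [gotew] -> 11 lines: stu aoves nulvi yovw tbzz buvqq vakf gotew kob scw gfhw

Answer: stu
aoves
nulvi
yovw
tbzz
buvqq
vakf
gotew
kob
scw
gfhw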